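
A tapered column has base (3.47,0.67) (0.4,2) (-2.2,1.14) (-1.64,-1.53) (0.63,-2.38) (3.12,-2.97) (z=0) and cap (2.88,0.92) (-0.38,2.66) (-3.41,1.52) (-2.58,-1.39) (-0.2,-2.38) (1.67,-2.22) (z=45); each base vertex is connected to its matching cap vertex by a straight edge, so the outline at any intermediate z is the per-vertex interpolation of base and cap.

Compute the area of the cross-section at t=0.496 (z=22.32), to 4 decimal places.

Area at t=0.496: 20.7231

Cross-section at t=0.496: each vertex is (1-t)·p0[i] + t·p1[i].
  v1: (1-0.496)·(3.47,0.67) + 0.496·(2.88,0.92) = (3.1774,0.7940)
  v2: (1-0.496)·(0.4,2) + 0.496·(-0.38,2.66) = (0.0131,2.3274)
  v3: (1-0.496)·(-2.2,1.14) + 0.496·(-3.41,1.52) = (-2.8002,1.3285)
  v4: (1-0.496)·(-1.64,-1.53) + 0.496·(-2.58,-1.39) = (-2.1062,-1.4606)
  v5: (1-0.496)·(0.63,-2.38) + 0.496·(-0.2,-2.38) = (0.2183,-2.3800)
  v6: (1-0.496)·(3.12,-2.97) + 0.496·(1.67,-2.22) = (2.4008,-2.5980)
Shoelace sum Σ(x_i·y_{i+1} − x_{i+1}·y_i):
  i=1: 3.1774·2.3274 − 0.0131·0.7940 = +7.3844 (running +7.3844)
  i=2: 0.0131·1.3285 − -2.8002·2.3274 = +6.5344 (running +13.9189)
  i=3: -2.8002·-1.4606 − -2.1062·1.3285 = +6.8879 (running +20.8068)
  i=4: -2.1062·-2.3800 − 0.2183·-1.4606 = +5.3317 (running +26.1385)
  i=5: 0.2183·-2.5980 − 2.4008·-2.3800 = +5.1467 (running +31.2852)
  i=6: 2.4008·0.7940 − 3.1774·-2.5980 = +10.1610 (running +41.4462)
Area = |Σ|/2 = |41.4462|/2 = 20.7231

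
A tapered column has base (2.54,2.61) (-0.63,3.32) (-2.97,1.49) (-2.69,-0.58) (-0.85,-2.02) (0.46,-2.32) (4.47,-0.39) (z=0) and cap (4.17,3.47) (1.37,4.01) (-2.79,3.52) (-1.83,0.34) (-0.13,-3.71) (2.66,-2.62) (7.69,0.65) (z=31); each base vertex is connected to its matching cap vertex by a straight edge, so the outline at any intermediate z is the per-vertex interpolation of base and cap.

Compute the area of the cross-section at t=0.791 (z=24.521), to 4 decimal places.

Area at t=0.791: 43.2857

Cross-section at t=0.791: each vertex is (1-t)·p0[i] + t·p1[i].
  v1: (1-0.791)·(2.54,2.61) + 0.791·(4.17,3.47) = (3.8293,3.2903)
  v2: (1-0.791)·(-0.63,3.32) + 0.791·(1.37,4.01) = (0.9520,3.8658)
  v3: (1-0.791)·(-2.97,1.49) + 0.791·(-2.79,3.52) = (-2.8276,3.0957)
  v4: (1-0.791)·(-2.69,-0.58) + 0.791·(-1.83,0.34) = (-2.0097,0.1477)
  v5: (1-0.791)·(-0.85,-2.02) + 0.791·(-0.13,-3.71) = (-0.2805,-3.3568)
  v6: (1-0.791)·(0.46,-2.32) + 0.791·(2.66,-2.62) = (2.2002,-2.5573)
  v7: (1-0.791)·(4.47,-0.39) + 0.791·(7.69,0.65) = (7.0170,0.4326)
Shoelace sum Σ(x_i·y_{i+1} − x_{i+1}·y_i):
  i=1: 3.8293·3.8658 − 0.9520·3.2903 = +11.6711 (running +11.6711)
  i=2: 0.9520·3.0957 − -2.8276·3.8658 = +13.8781 (running +25.5492)
  i=3: -2.8276·0.1477 − -2.0097·3.0957 = +5.8039 (running +31.3531)
  i=4: -2.0097·-3.3568 − -0.2805·0.1477 = +6.7877 (running +38.1408)
  i=5: -0.2805·-2.5573 − 2.2002·-3.3568 = +8.1029 (running +46.2437)
  i=6: 2.2002·0.4326 − 7.0170·-2.5573 = +18.8965 (running +65.1402)
  i=7: 7.0170·3.2903 − 3.8293·0.4326 = +21.4311 (running +86.5713)
Area = |Σ|/2 = |86.5713|/2 = 43.2857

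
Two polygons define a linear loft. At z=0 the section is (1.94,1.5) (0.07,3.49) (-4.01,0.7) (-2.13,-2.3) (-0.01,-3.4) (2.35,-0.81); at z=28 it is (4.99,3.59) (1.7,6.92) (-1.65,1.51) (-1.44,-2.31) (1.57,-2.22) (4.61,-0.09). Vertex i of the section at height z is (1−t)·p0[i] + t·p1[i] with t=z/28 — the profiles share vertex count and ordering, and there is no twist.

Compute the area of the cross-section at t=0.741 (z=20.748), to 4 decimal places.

Area at t=0.741: 37.0509

Cross-section at t=0.741: each vertex is (1-t)·p0[i] + t·p1[i].
  v1: (1-0.741)·(1.94,1.5) + 0.741·(4.99,3.59) = (4.2001,3.0487)
  v2: (1-0.741)·(0.07,3.49) + 0.741·(1.7,6.92) = (1.2778,6.0316)
  v3: (1-0.741)·(-4.01,0.7) + 0.741·(-1.65,1.51) = (-2.2612,1.3002)
  v4: (1-0.741)·(-2.13,-2.3) + 0.741·(-1.44,-2.31) = (-1.6187,-2.3074)
  v5: (1-0.741)·(-0.01,-3.4) + 0.741·(1.57,-2.22) = (1.1608,-2.5256)
  v6: (1-0.741)·(2.35,-0.81) + 0.741·(4.61,-0.09) = (4.0247,-0.2765)
Shoelace sum Σ(x_i·y_{i+1} − x_{i+1}·y_i):
  i=1: 4.2001·6.0316 − 1.2778·3.0487 = +21.4374 (running +21.4374)
  i=2: 1.2778·1.3002 − -2.2612·6.0316 = +15.3004 (running +36.7379)
  i=3: -2.2612·-2.3074 − -1.6187·1.3002 = +7.3223 (running +44.0601)
  i=4: -1.6187·-2.5256 − 1.1608·-2.3074 = +6.7666 (running +50.8268)
  i=5: 1.1608·-0.2765 − 4.0247·-2.5256 = +9.8438 (running +60.6706)
  i=6: 4.0247·3.0487 − 4.2001·-0.2765 = +13.4312 (running +74.1018)
Area = |Σ|/2 = |74.1018|/2 = 37.0509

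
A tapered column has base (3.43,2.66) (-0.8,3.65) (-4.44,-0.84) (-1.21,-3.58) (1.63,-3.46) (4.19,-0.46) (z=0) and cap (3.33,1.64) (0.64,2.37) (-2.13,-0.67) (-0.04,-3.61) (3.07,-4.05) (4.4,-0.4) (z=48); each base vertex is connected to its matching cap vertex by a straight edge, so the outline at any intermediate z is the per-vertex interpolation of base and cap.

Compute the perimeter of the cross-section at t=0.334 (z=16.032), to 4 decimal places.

Perimeter at t=0.334: 22.7360

Cross-section at t=0.334: each vertex is (1-t)·p0[i] + t·p1[i].
  v1: (1-0.334)·(3.43,2.66) + 0.334·(3.33,1.64) = (3.3966,2.3193)
  v2: (1-0.334)·(-0.8,3.65) + 0.334·(0.64,2.37) = (-0.3190,3.2225)
  v3: (1-0.334)·(-4.44,-0.84) + 0.334·(-2.13,-0.67) = (-3.6685,-0.7832)
  v4: (1-0.334)·(-1.21,-3.58) + 0.334·(-0.04,-3.61) = (-0.8192,-3.5900)
  v5: (1-0.334)·(1.63,-3.46) + 0.334·(3.07,-4.05) = (2.1110,-3.6571)
  v6: (1-0.334)·(4.19,-0.46) + 0.334·(4.4,-0.4) = (4.2601,-0.4400)
Perimeter = Σ |v_{i+1} − v_i|:
  edge 1→2: √(-3.7156² + 0.9032²) = 3.8238 (running 3.8238)
  edge 2→3: √(-3.3494² + -4.0057²) = 5.2215 (running 9.0453)
  edge 3→4: √(2.8492² + -2.8068²) = 3.9995 (running 13.0449)
  edge 4→5: √(2.9302² + -0.0670²) = 2.9309 (running 15.9758)
  edge 5→6: √(2.1492² + 3.2171²) = 3.8689 (running 19.8448)
  edge 6→1: √(-0.8635² + 2.7593²) = 2.8913 (running 22.7360)
Perimeter = 22.7360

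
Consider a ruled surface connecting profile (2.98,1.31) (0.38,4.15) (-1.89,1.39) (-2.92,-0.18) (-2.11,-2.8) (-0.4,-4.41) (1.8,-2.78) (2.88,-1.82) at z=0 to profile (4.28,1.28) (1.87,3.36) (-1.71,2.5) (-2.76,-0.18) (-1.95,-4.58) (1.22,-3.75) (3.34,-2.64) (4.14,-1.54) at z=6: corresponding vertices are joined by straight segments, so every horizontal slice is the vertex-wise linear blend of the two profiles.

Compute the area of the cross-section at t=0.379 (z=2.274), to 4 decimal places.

Cross-section at t=0.379: each vertex is (1-t)·p0[i] + t·p1[i].
  v1: (1-0.379)·(2.98,1.31) + 0.379·(4.28,1.28) = (3.4727,1.2986)
  v2: (1-0.379)·(0.38,4.15) + 0.379·(1.87,3.36) = (0.9447,3.8506)
  v3: (1-0.379)·(-1.89,1.39) + 0.379·(-1.71,2.5) = (-1.8218,1.8107)
  v4: (1-0.379)·(-2.92,-0.18) + 0.379·(-2.76,-0.18) = (-2.8594,-0.1800)
  v5: (1-0.379)·(-2.11,-2.8) + 0.379·(-1.95,-4.58) = (-2.0494,-3.4746)
  v6: (1-0.379)·(-0.4,-4.41) + 0.379·(1.22,-3.75) = (0.2140,-4.1599)
  v7: (1-0.379)·(1.8,-2.78) + 0.379·(3.34,-2.64) = (2.3837,-2.7269)
  v8: (1-0.379)·(2.88,-1.82) + 0.379·(4.14,-1.54) = (3.3575,-1.7139)
Shoelace sum Σ(x_i·y_{i+1} − x_{i+1}·y_i):
  i=1: 3.4727·3.8506 − 0.9447·1.2986 = +12.1451 (running +12.1451)
  i=2: 0.9447·1.8107 − -1.8218·3.8506 = +8.7255 (running +20.8706)
  i=3: -1.8218·-0.1800 − -2.8594·1.8107 = +5.5053 (running +26.3760)
  i=4: -2.8594·-3.4746 − -2.0494·-0.1800 = +9.5663 (running +35.9423)
  i=5: -2.0494·-4.1599 − 0.2140·-3.4746 = +9.2685 (running +45.2108)
  i=6: 0.2140·-2.7269 − 2.3837·-4.1599 = +9.3322 (running +54.5430)
  i=7: 2.3837·-1.7139 − 3.3575·-2.7269 = +5.0705 (running +59.6135)
  i=8: 3.3575·1.2986 − 3.4727·-1.7139 = +10.3120 (running +69.9255)
Area = |Σ|/2 = |69.9255|/2 = 34.9627

Area at t=0.379: 34.9627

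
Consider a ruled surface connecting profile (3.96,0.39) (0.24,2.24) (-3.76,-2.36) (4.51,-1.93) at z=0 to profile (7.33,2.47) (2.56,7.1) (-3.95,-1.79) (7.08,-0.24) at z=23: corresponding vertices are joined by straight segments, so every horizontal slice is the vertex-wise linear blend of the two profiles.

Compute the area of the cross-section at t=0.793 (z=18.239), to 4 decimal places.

Cross-section at t=0.793: each vertex is (1-t)·p0[i] + t·p1[i].
  v1: (1-0.793)·(3.96,0.39) + 0.793·(7.33,2.47) = (6.6324,2.0394)
  v2: (1-0.793)·(0.24,2.24) + 0.793·(2.56,7.1) = (2.0798,6.0940)
  v3: (1-0.793)·(-3.76,-2.36) + 0.793·(-3.95,-1.79) = (-3.9107,-1.9080)
  v4: (1-0.793)·(4.51,-1.93) + 0.793·(7.08,-0.24) = (6.5480,-0.5898)
Shoelace sum Σ(x_i·y_{i+1} − x_{i+1}·y_i):
  i=1: 6.6324·6.0940 − 2.0798·2.0394 = +36.1762 (running +36.1762)
  i=2: 2.0798·-1.9080 − -3.9107·6.0940 = +19.8634 (running +56.0396)
  i=3: -3.9107·-0.5898 − 6.5480·-1.9080 = +14.8002 (running +70.8398)
  i=4: 6.5480·2.0394 − 6.6324·-0.5898 = +17.2663 (running +88.1060)
Area = |Σ|/2 = |88.1060|/2 = 44.0530

Area at t=0.793: 44.0530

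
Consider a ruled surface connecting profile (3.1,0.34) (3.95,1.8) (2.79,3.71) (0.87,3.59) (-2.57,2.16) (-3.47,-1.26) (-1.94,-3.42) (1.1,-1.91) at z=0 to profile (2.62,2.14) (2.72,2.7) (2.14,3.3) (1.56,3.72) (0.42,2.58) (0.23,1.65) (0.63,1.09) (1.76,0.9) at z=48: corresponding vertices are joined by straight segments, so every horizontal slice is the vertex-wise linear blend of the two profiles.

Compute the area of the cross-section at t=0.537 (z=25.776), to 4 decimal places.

Area at t=0.537: 14.4016

Cross-section at t=0.537: each vertex is (1-t)·p0[i] + t·p1[i].
  v1: (1-0.537)·(3.1,0.34) + 0.537·(2.62,2.14) = (2.8422,1.3066)
  v2: (1-0.537)·(3.95,1.8) + 0.537·(2.72,2.7) = (3.2895,2.2833)
  v3: (1-0.537)·(2.79,3.71) + 0.537·(2.14,3.3) = (2.4409,3.4898)
  v4: (1-0.537)·(0.87,3.59) + 0.537·(1.56,3.72) = (1.2405,3.6598)
  v5: (1-0.537)·(-2.57,2.16) + 0.537·(0.42,2.58) = (-0.9644,2.3855)
  v6: (1-0.537)·(-3.47,-1.26) + 0.537·(0.23,1.65) = (-1.4831,0.3027)
  v7: (1-0.537)·(-1.94,-3.42) + 0.537·(0.63,1.09) = (-0.5599,-0.9981)
  v8: (1-0.537)·(1.1,-1.91) + 0.537·(1.76,0.9) = (1.4544,-0.4010)
Shoelace sum Σ(x_i·y_{i+1} − x_{i+1}·y_i):
  i=1: 2.8422·2.2833 − 3.2895·1.3066 = +2.1916 (running +2.1916)
  i=2: 3.2895·3.4898 − 2.4409·2.2833 = +5.9063 (running +8.0980)
  i=3: 2.4409·3.6598 − 1.2405·3.4898 = +4.6042 (running +12.7022)
  i=4: 1.2405·2.3855 − -0.9644·3.6598 = +6.4887 (running +19.1909)
  i=5: -0.9644·0.3027 − -1.4831·2.3855 = +3.2461 (running +22.4370)
  i=6: -1.4831·-0.9981 − -0.5599·0.3027 = +1.6498 (running +24.0868)
  i=7: -0.5599·-0.4010 − 1.4544·-0.9981 = +1.6762 (running +25.7630)
  i=8: 1.4544·1.3066 − 2.8422·-0.4010 = +3.0402 (running +28.8032)
Area = |Σ|/2 = |28.8032|/2 = 14.4016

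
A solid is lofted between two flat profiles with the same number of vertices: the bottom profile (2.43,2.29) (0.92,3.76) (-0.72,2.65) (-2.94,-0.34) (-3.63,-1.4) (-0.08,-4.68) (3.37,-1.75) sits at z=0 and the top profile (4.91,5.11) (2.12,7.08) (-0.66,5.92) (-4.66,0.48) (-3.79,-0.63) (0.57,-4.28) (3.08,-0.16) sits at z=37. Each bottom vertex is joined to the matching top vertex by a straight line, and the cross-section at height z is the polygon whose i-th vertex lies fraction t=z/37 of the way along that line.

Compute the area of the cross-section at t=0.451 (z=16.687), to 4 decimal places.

Area at t=0.451: 44.4447

Cross-section at t=0.451: each vertex is (1-t)·p0[i] + t·p1[i].
  v1: (1-0.451)·(2.43,2.29) + 0.451·(4.91,5.11) = (3.5485,3.5618)
  v2: (1-0.451)·(0.92,3.76) + 0.451·(2.12,7.08) = (1.4612,5.2573)
  v3: (1-0.451)·(-0.72,2.65) + 0.451·(-0.66,5.92) = (-0.6929,4.1248)
  v4: (1-0.451)·(-2.94,-0.34) + 0.451·(-4.66,0.48) = (-3.7157,0.0298)
  v5: (1-0.451)·(-3.63,-1.4) + 0.451·(-3.79,-0.63) = (-3.7022,-1.0527)
  v6: (1-0.451)·(-0.08,-4.68) + 0.451·(0.57,-4.28) = (0.2131,-4.4996)
  v7: (1-0.451)·(3.37,-1.75) + 0.451·(3.08,-0.16) = (3.2392,-1.0329)
Shoelace sum Σ(x_i·y_{i+1} − x_{i+1}·y_i):
  i=1: 3.5485·5.2573 − 1.4612·3.5618 = +13.4510 (running +13.4510)
  i=2: 1.4612·4.1248 − -0.6929·5.2573 = +9.6701 (running +23.1211)
  i=3: -0.6929·0.0298 − -3.7157·4.1248 = +15.3058 (running +38.4269)
  i=4: -3.7157·-1.0527 − -3.7022·0.0298 = +4.0220 (running +42.4490)
  i=5: -3.7022·-4.4996 − 0.2131·-1.0527 = +16.8826 (running +59.3316)
  i=6: 0.2131·-1.0329 − 3.2392·-4.4996 = +14.3550 (running +73.6866)
  i=7: 3.2392·3.5618 − 3.5485·-1.0329 = +15.2027 (running +88.8893)
Area = |Σ|/2 = |88.8893|/2 = 44.4447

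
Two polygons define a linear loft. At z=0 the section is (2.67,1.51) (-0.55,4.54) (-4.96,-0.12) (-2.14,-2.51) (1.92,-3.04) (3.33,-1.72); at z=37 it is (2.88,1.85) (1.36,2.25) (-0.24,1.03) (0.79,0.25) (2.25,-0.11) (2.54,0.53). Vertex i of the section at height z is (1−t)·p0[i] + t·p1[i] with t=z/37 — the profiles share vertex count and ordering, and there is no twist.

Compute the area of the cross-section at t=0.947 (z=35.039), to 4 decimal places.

Area at t=0.947: 5.4835

Cross-section at t=0.947: each vertex is (1-t)·p0[i] + t·p1[i].
  v1: (1-0.947)·(2.67,1.51) + 0.947·(2.88,1.85) = (2.8689,1.8320)
  v2: (1-0.947)·(-0.55,4.54) + 0.947·(1.36,2.25) = (1.2588,2.3714)
  v3: (1-0.947)·(-4.96,-0.12) + 0.947·(-0.24,1.03) = (-0.4902,0.9690)
  v4: (1-0.947)·(-2.14,-2.51) + 0.947·(0.79,0.25) = (0.6347,0.1037)
  v5: (1-0.947)·(1.92,-3.04) + 0.947·(2.25,-0.11) = (2.2325,-0.2653)
  v6: (1-0.947)·(3.33,-1.72) + 0.947·(2.54,0.53) = (2.5819,0.4107)
Shoelace sum Σ(x_i·y_{i+1} − x_{i+1}·y_i):
  i=1: 2.8689·2.3714 − 1.2588·1.8320 = +4.4971 (running +4.4971)
  i=2: 1.2588·0.9690 − -0.4902·2.3714 = +2.3822 (running +6.8793)
  i=3: -0.4902·0.1037 − 0.6347·0.9690 = -0.6659 (running +6.2134)
  i=4: 0.6347·-0.2653 − 2.2325·0.1037 = -0.3999 (running +5.8134)
  i=5: 2.2325·0.4107 − 2.5819·-0.2653 = +1.6019 (running +7.4154)
  i=6: 2.5819·1.8320 − 2.8689·0.4107 = +3.5515 (running +10.9669)
Area = |Σ|/2 = |10.9669|/2 = 5.4835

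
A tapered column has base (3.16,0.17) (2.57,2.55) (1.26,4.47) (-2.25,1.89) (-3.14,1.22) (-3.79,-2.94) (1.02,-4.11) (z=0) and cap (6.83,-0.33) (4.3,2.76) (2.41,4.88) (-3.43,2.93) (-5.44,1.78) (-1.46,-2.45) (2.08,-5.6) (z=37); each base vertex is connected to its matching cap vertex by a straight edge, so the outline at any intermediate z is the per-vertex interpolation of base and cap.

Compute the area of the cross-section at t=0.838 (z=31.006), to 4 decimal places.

Area at t=0.838: 62.5363

Cross-section at t=0.838: each vertex is (1-t)·p0[i] + t·p1[i].
  v1: (1-0.838)·(3.16,0.17) + 0.838·(6.83,-0.33) = (6.2355,-0.2490)
  v2: (1-0.838)·(2.57,2.55) + 0.838·(4.3,2.76) = (4.0197,2.7260)
  v3: (1-0.838)·(1.26,4.47) + 0.838·(2.41,4.88) = (2.2237,4.8136)
  v4: (1-0.838)·(-2.25,1.89) + 0.838·(-3.43,2.93) = (-3.2388,2.7615)
  v5: (1-0.838)·(-3.14,1.22) + 0.838·(-5.44,1.78) = (-5.0674,1.6893)
  v6: (1-0.838)·(-3.79,-2.94) + 0.838·(-1.46,-2.45) = (-1.8375,-2.5294)
  v7: (1-0.838)·(1.02,-4.11) + 0.838·(2.08,-5.6) = (1.9083,-5.3586)
Shoelace sum Σ(x_i·y_{i+1} − x_{i+1}·y_i):
  i=1: 6.2355·2.7260 − 4.0197·-0.2490 = +17.9987 (running +17.9987)
  i=2: 4.0197·4.8136 − 2.2237·2.7260 = +13.2876 (running +31.2862)
  i=3: 2.2237·2.7615 − -3.2388·4.8136 = +21.7312 (running +53.0174)
  i=4: -3.2388·1.6893 − -5.0674·2.7615 = +8.5224 (running +61.5399)
  i=5: -5.0674·-2.5294 − -1.8375·1.6893 = +15.9214 (running +77.4612)
  i=6: -1.8375·-5.3586 − 1.9083·-2.5294 = +14.6730 (running +92.1342)
  i=7: 1.9083·-0.2490 − 6.2355·-5.3586 = +32.9383 (running +125.0725)
Area = |Σ|/2 = |125.0725|/2 = 62.5363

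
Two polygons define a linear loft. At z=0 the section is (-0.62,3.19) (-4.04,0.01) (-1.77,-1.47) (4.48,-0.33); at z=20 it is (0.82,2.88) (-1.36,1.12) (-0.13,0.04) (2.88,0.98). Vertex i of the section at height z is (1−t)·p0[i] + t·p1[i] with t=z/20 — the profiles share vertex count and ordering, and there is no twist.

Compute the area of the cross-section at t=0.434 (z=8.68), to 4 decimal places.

Area at t=0.434: 13.0269

Cross-section at t=0.434: each vertex is (1-t)·p0[i] + t·p1[i].
  v1: (1-0.434)·(-0.62,3.19) + 0.434·(0.82,2.88) = (0.0050,3.0555)
  v2: (1-0.434)·(-4.04,0.01) + 0.434·(-1.36,1.12) = (-2.8769,0.4917)
  v3: (1-0.434)·(-1.77,-1.47) + 0.434·(-0.13,0.04) = (-1.0582,-0.8147)
  v4: (1-0.434)·(4.48,-0.33) + 0.434·(2.88,0.98) = (3.7856,0.2385)
Shoelace sum Σ(x_i·y_{i+1} − x_{i+1}·y_i):
  i=1: 0.0050·0.4917 − -2.8769·3.0555 = +8.7926 (running +8.7926)
  i=2: -2.8769·-0.8147 − -1.0582·0.4917 = +2.8641 (running +11.6567)
  i=3: -1.0582·0.2385 − 3.7856·-0.8147 = +2.8315 (running +14.4882)
  i=4: 3.7856·3.0555 − 0.0050·0.2385 = +11.5656 (running +26.0538)
Area = |Σ|/2 = |26.0538|/2 = 13.0269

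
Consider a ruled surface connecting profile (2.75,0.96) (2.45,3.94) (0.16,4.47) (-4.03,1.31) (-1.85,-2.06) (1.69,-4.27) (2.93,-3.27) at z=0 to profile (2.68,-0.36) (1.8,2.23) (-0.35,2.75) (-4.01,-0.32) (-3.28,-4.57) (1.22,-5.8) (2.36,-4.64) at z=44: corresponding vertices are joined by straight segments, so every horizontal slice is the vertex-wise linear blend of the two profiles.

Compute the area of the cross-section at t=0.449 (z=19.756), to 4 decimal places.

Cross-section at t=0.449: each vertex is (1-t)·p0[i] + t·p1[i].
  v1: (1-0.449)·(2.75,0.96) + 0.449·(2.68,-0.36) = (2.7186,0.3673)
  v2: (1-0.449)·(2.45,3.94) + 0.449·(1.8,2.23) = (2.1582,3.1722)
  v3: (1-0.449)·(0.16,4.47) + 0.449·(-0.35,2.75) = (-0.0690,3.6977)
  v4: (1-0.449)·(-4.03,1.31) + 0.449·(-4.01,-0.32) = (-4.0210,0.5781)
  v5: (1-0.449)·(-1.85,-2.06) + 0.449·(-3.28,-4.57) = (-2.4921,-3.1870)
  v6: (1-0.449)·(1.69,-4.27) + 0.449·(1.22,-5.8) = (1.4790,-4.9570)
  v7: (1-0.449)·(2.93,-3.27) + 0.449·(2.36,-4.64) = (2.6741,-3.8851)
Shoelace sum Σ(x_i·y_{i+1} − x_{i+1}·y_i):
  i=1: 2.7186·3.1722 − 2.1582·0.3673 = +7.8311 (running +7.8311)
  i=2: 2.1582·3.6977 − -0.0690·3.1722 = +8.1991 (running +16.0302)
  i=3: -0.0690·0.5781 − -4.0210·3.6977 = +14.8287 (running +30.8589)
  i=4: -4.0210·-3.1870 − -2.4921·0.5781 = +14.2557 (running +45.1146)
  i=5: -2.4921·-4.9570 − 1.4790·-3.1870 = +17.0666 (running +62.1812)
  i=6: 1.4790·-3.8851 − 2.6741·-4.9570 = +7.5093 (running +69.6905)
  i=7: 2.6741·0.3673 − 2.7186·-3.8851 = +11.5442 (running +81.2348)
Area = |Σ|/2 = |81.2348|/2 = 40.6174

Area at t=0.449: 40.6174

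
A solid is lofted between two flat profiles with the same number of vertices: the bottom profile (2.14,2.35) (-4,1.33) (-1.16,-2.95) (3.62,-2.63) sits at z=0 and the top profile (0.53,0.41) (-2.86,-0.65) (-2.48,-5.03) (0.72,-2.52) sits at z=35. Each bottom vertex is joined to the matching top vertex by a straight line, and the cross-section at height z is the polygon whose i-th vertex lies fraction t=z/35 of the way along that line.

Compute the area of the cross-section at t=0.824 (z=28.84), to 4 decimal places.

Cross-section at t=0.824: each vertex is (1-t)·p0[i] + t·p1[i].
  v1: (1-0.824)·(2.14,2.35) + 0.824·(0.53,0.41) = (0.8134,0.7514)
  v2: (1-0.824)·(-4,1.33) + 0.824·(-2.86,-0.65) = (-3.0606,-0.3015)
  v3: (1-0.824)·(-1.16,-2.95) + 0.824·(-2.48,-5.03) = (-2.2477,-4.6639)
  v4: (1-0.824)·(3.62,-2.63) + 0.824·(0.72,-2.52) = (1.2304,-2.5394)
Shoelace sum Σ(x_i·y_{i+1} − x_{i+1}·y_i):
  i=1: 0.8134·-0.3015 − -3.0606·0.7514 = +2.0546 (running +2.0546)
  i=2: -3.0606·-4.6639 − -2.2477·-0.3015 = +13.5969 (running +15.6515)
  i=3: -2.2477·-2.5394 − 1.2304·-4.6639 = +11.4462 (running +27.0977)
  i=4: 1.2304·0.7514 − 0.8134·-2.5394 = +2.9900 (running +30.0876)
Area = |Σ|/2 = |30.0876|/2 = 15.0438

Area at t=0.824: 15.0438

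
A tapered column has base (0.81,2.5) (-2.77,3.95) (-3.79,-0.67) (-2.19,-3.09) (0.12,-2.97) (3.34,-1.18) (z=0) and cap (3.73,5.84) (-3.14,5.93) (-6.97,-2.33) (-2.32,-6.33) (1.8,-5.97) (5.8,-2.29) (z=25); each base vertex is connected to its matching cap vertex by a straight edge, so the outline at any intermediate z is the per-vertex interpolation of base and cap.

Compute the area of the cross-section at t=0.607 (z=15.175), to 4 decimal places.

Cross-section at t=0.607: each vertex is (1-t)·p0[i] + t·p1[i].
  v1: (1-0.607)·(0.81,2.5) + 0.607·(3.73,5.84) = (2.5824,4.5274)
  v2: (1-0.607)·(-2.77,3.95) + 0.607·(-3.14,5.93) = (-2.9946,5.1519)
  v3: (1-0.607)·(-3.79,-0.67) + 0.607·(-6.97,-2.33) = (-5.7203,-1.6776)
  v4: (1-0.607)·(-2.19,-3.09) + 0.607·(-2.32,-6.33) = (-2.2689,-5.0567)
  v5: (1-0.607)·(0.12,-2.97) + 0.607·(1.8,-5.97) = (1.1398,-4.7910)
  v6: (1-0.607)·(3.34,-1.18) + 0.607·(5.8,-2.29) = (4.8332,-1.8538)
Shoelace sum Σ(x_i·y_{i+1} − x_{i+1}·y_i):
  i=1: 2.5824·5.1519 − -2.9946·4.5274 = +26.8620 (running +26.8620)
  i=2: -2.9946·-1.6776 − -5.7203·5.1519 = +34.4938 (running +61.3558)
  i=3: -5.7203·-5.0567 − -2.2689·-1.6776 = +25.1192 (running +86.4749)
  i=4: -2.2689·-4.7910 − 1.1398·-5.0567 = +16.6337 (running +103.1087)
  i=5: 1.1398·-1.8538 − 4.8332·-4.7910 = +21.0431 (running +124.1518)
  i=6: 4.8332·4.5274 − 2.5824·-1.8538 = +26.6691 (running +150.8209)
Area = |Σ|/2 = |150.8209|/2 = 75.4104

Area at t=0.607: 75.4104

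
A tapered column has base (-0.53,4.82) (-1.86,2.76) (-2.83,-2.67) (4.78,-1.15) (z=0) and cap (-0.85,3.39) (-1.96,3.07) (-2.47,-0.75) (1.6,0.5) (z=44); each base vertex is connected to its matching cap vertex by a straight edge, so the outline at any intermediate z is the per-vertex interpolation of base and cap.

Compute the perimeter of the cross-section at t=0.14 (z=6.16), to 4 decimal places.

Cross-section at t=0.14: each vertex is (1-t)·p0[i] + t·p1[i].
  v1: (1-0.14)·(-0.53,4.82) + 0.14·(-0.85,3.39) = (-0.5748,4.6198)
  v2: (1-0.14)·(-1.86,2.76) + 0.14·(-1.96,3.07) = (-1.8740,2.8034)
  v3: (1-0.14)·(-2.83,-2.67) + 0.14·(-2.47,-0.75) = (-2.7796,-2.4012)
  v4: (1-0.14)·(4.78,-1.15) + 0.14·(1.6,0.5) = (4.3348,-0.9190)
Perimeter = Σ |v_{i+1} − v_i|:
  edge 1→2: √(-1.2992² + -1.8164²) = 2.2332 (running 2.2332)
  edge 2→3: √(-0.9056² + -5.2046²) = 5.2828 (running 7.5160)
  edge 3→4: √(7.1144² + 1.4822²) = 7.2672 (running 14.7832)
  edge 4→1: √(-4.9096² + 5.5388²) = 7.4015 (running 22.1847)
Perimeter = 22.1847

Perimeter at t=0.14: 22.1847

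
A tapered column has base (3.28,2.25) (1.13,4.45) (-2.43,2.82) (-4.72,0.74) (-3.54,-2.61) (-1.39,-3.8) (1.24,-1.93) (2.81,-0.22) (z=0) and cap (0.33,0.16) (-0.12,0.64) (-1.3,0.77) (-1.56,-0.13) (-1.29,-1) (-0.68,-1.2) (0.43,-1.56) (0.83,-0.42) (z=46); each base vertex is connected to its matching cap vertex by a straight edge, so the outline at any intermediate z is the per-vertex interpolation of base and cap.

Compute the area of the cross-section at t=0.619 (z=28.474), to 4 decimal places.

Area at t=0.619: 13.2820

Cross-section at t=0.619: each vertex is (1-t)·p0[i] + t·p1[i].
  v1: (1-0.619)·(3.28,2.25) + 0.619·(0.33,0.16) = (1.4539,0.9563)
  v2: (1-0.619)·(1.13,4.45) + 0.619·(-0.12,0.64) = (0.3562,2.0916)
  v3: (1-0.619)·(-2.43,2.82) + 0.619·(-1.3,0.77) = (-1.7305,1.5511)
  v4: (1-0.619)·(-4.72,0.74) + 0.619·(-1.56,-0.13) = (-2.7640,0.2015)
  v5: (1-0.619)·(-3.54,-2.61) + 0.619·(-1.29,-1) = (-2.1473,-1.6134)
  v6: (1-0.619)·(-1.39,-3.8) + 0.619·(-0.68,-1.2) = (-0.9505,-2.1906)
  v7: (1-0.619)·(1.24,-1.93) + 0.619·(0.43,-1.56) = (0.7386,-1.7010)
  v8: (1-0.619)·(2.81,-0.22) + 0.619·(0.83,-0.42) = (1.5844,-0.3438)
Shoelace sum Σ(x_i·y_{i+1} − x_{i+1}·y_i):
  i=1: 1.4539·2.0916 − 0.3562·0.9563 = +2.7004 (running +2.7004)
  i=2: 0.3562·1.5511 − -1.7305·2.0916 = +4.1722 (running +6.8726)
  i=3: -1.7305·0.2015 − -2.7640·1.5511 = +3.9384 (running +10.8110)
  i=4: -2.7640·-1.6134 − -2.1473·0.2015 = +4.8920 (running +15.7030)
  i=5: -2.1473·-2.1906 − -0.9505·-1.6134 = +3.1702 (running +18.8732)
  i=6: -0.9505·-1.7010 − 0.7386·-2.1906 = +3.2348 (running +22.1080)
  i=7: 0.7386·-0.3438 − 1.5844·-1.7010 = +2.4410 (running +24.5490)
  i=8: 1.5844·0.9563 − 1.4539·-0.3438 = +2.0150 (running +26.5640)
Area = |Σ|/2 = |26.5640|/2 = 13.2820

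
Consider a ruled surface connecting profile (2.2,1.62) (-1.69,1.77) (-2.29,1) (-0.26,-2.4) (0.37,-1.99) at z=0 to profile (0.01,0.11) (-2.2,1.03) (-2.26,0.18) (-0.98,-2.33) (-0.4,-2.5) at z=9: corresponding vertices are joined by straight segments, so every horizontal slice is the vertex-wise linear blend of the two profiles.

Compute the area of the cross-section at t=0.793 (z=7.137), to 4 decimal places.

Area at t=0.793: 5.7096

Cross-section at t=0.793: each vertex is (1-t)·p0[i] + t·p1[i].
  v1: (1-0.793)·(2.2,1.62) + 0.793·(0.01,0.11) = (0.4633,0.4226)
  v2: (1-0.793)·(-1.69,1.77) + 0.793·(-2.2,1.03) = (-2.0944,1.1832)
  v3: (1-0.793)·(-2.29,1) + 0.793·(-2.26,0.18) = (-2.2662,0.3497)
  v4: (1-0.793)·(-0.26,-2.4) + 0.793·(-0.98,-2.33) = (-0.8310,-2.3445)
  v5: (1-0.793)·(0.37,-1.99) + 0.793·(-0.4,-2.5) = (-0.2406,-2.3944)
Shoelace sum Σ(x_i·y_{i+1} − x_{i+1}·y_i):
  i=1: 0.4633·1.1832 − -2.0944·0.4226 = +1.4332 (running +1.4332)
  i=2: -2.0944·0.3497 − -2.2662·1.1832 = +1.9488 (running +3.3821)
  i=3: -2.2662·-2.3445 − -0.8310·0.3497 = +5.6037 (running +8.9858)
  i=4: -0.8310·-2.3944 − -0.2406·-2.3445 = +1.4256 (running +10.4114)
  i=5: -0.2406·0.4226 − 0.4633·-2.3944 = +1.0077 (running +11.4191)
Area = |Σ|/2 = |11.4191|/2 = 5.7096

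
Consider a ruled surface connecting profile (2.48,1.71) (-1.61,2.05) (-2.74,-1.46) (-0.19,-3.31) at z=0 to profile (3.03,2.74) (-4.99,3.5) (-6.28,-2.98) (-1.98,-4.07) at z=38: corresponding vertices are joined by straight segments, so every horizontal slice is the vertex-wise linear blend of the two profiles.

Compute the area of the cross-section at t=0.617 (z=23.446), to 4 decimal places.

Cross-section at t=0.617: each vertex is (1-t)·p0[i] + t·p1[i].
  v1: (1-0.617)·(2.48,1.71) + 0.617·(3.03,2.74) = (2.8194,2.3455)
  v2: (1-0.617)·(-1.61,2.05) + 0.617·(-4.99,3.5) = (-3.6955,2.9446)
  v3: (1-0.617)·(-2.74,-1.46) + 0.617·(-6.28,-2.98) = (-4.9242,-2.3978)
  v4: (1-0.617)·(-0.19,-3.31) + 0.617·(-1.98,-4.07) = (-1.2944,-3.7789)
Shoelace sum Σ(x_i·y_{i+1} − x_{i+1}·y_i):
  i=1: 2.8194·2.9446 − -3.6955·2.3455 = +16.9697 (running +16.9697)
  i=2: -3.6955·-2.3978 − -4.9242·2.9446 = +23.3611 (running +40.3308)
  i=3: -4.9242·-3.7789 − -1.2944·-2.3978 = +15.5042 (running +55.8351)
  i=4: -1.2944·2.3455 − 2.8194·-3.7789 = +7.6180 (running +63.4531)
Area = |Σ|/2 = |63.4531|/2 = 31.7265

Area at t=0.617: 31.7265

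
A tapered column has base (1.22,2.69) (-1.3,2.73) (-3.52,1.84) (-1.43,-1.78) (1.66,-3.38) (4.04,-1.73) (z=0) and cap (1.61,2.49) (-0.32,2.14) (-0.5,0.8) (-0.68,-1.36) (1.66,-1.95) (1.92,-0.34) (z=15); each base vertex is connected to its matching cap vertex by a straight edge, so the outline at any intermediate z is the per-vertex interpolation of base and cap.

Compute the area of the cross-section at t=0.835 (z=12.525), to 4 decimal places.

Area at t=0.835: 11.6998

Cross-section at t=0.835: each vertex is (1-t)·p0[i] + t·p1[i].
  v1: (1-0.835)·(1.22,2.69) + 0.835·(1.61,2.49) = (1.5456,2.5230)
  v2: (1-0.835)·(-1.3,2.73) + 0.835·(-0.32,2.14) = (-0.4817,2.2374)
  v3: (1-0.835)·(-3.52,1.84) + 0.835·(-0.5,0.8) = (-0.9983,0.9716)
  v4: (1-0.835)·(-1.43,-1.78) + 0.835·(-0.68,-1.36) = (-0.8037,-1.4293)
  v5: (1-0.835)·(1.66,-3.38) + 0.835·(1.66,-1.95) = (1.6600,-2.1860)
  v6: (1-0.835)·(4.04,-1.73) + 0.835·(1.92,-0.34) = (2.2698,-0.5694)
Shoelace sum Σ(x_i·y_{i+1} − x_{i+1}·y_i):
  i=1: 1.5456·2.2374 − -0.4817·2.5230 = +4.6735 (running +4.6735)
  i=2: -0.4817·0.9716 − -0.9983·2.2374 = +1.7655 (running +6.4390)
  i=3: -0.9983·-1.4293 − -0.8037·0.9716 = +2.2078 (running +8.6468)
  i=4: -0.8037·-2.1860 − 1.6600·-1.4293 = +4.1296 (running +12.7764)
  i=5: 1.6600·-0.5694 − 2.2698·-2.1860 = +4.0165 (running +16.7930)
  i=6: 2.2698·2.5230 − 1.5456·-0.5694 = +6.6067 (running +23.3997)
Area = |Σ|/2 = |23.3997|/2 = 11.6998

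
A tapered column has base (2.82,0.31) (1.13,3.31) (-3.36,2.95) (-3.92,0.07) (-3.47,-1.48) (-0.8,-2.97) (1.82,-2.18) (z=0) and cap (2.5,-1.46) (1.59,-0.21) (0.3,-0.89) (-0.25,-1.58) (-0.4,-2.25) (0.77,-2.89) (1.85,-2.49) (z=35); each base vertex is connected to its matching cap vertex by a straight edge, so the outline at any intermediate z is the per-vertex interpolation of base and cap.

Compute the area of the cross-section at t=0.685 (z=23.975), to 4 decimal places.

Area at t=0.685: 10.7014

Cross-section at t=0.685: each vertex is (1-t)·p0[i] + t·p1[i].
  v1: (1-0.685)·(2.82,0.31) + 0.685·(2.5,-1.46) = (2.6008,-0.9024)
  v2: (1-0.685)·(1.13,3.31) + 0.685·(1.59,-0.21) = (1.4451,0.8988)
  v3: (1-0.685)·(-3.36,2.95) + 0.685·(0.3,-0.89) = (-0.8529,0.3196)
  v4: (1-0.685)·(-3.92,0.07) + 0.685·(-0.25,-1.58) = (-1.4060,-1.0603)
  v5: (1-0.685)·(-3.47,-1.48) + 0.685·(-0.4,-2.25) = (-1.3670,-2.0074)
  v6: (1-0.685)·(-0.8,-2.97) + 0.685·(0.77,-2.89) = (0.2755,-2.9152)
  v7: (1-0.685)·(1.82,-2.18) + 0.685·(1.85,-2.49) = (1.8406,-2.3924)
Shoelace sum Σ(x_i·y_{i+1} − x_{i+1}·y_i):
  i=1: 2.6008·0.8988 − 1.4451·-0.9024 = +3.6417 (running +3.6417)
  i=2: 1.4451·0.3196 − -0.8529·0.8988 = +1.2284 (running +4.8702)
  i=3: -0.8529·-1.0603 − -1.4060·0.3196 = +1.3537 (running +6.2238)
  i=4: -1.4060·-2.0074 − -1.3670·-1.0603 = +1.3732 (running +7.5970)
  i=5: -1.3670·-2.9152 − 0.2755·-2.0074 = +4.5382 (running +12.1352)
  i=6: 0.2755·-2.3924 − 1.8406·-2.9152 = +4.7066 (running +16.8418)
  i=7: 1.8406·-0.9024 − 2.6008·-2.3924 = +4.5610 (running +21.4028)
Area = |Σ|/2 = |21.4028|/2 = 10.7014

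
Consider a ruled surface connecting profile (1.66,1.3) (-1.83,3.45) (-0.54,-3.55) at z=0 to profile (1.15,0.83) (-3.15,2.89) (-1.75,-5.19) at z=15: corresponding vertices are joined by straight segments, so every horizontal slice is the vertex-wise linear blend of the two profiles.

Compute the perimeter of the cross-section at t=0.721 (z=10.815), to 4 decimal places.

Perimeter at t=0.721: 18.7782

Cross-section at t=0.721: each vertex is (1-t)·p0[i] + t·p1[i].
  v1: (1-0.721)·(1.66,1.3) + 0.721·(1.15,0.83) = (1.2923,0.9611)
  v2: (1-0.721)·(-1.83,3.45) + 0.721·(-3.15,2.89) = (-2.7817,3.0462)
  v3: (1-0.721)·(-0.54,-3.55) + 0.721·(-1.75,-5.19) = (-1.4124,-4.7324)
Perimeter = Σ |v_{i+1} − v_i|:
  edge 1→2: √(-4.0740² + 2.0851²) = 4.5766 (running 4.5766)
  edge 2→3: √(1.3693² + -7.7787²) = 7.8983 (running 12.4749)
  edge 3→1: √(2.7047² + 5.6936²) = 6.3033 (running 18.7782)
Perimeter = 18.7782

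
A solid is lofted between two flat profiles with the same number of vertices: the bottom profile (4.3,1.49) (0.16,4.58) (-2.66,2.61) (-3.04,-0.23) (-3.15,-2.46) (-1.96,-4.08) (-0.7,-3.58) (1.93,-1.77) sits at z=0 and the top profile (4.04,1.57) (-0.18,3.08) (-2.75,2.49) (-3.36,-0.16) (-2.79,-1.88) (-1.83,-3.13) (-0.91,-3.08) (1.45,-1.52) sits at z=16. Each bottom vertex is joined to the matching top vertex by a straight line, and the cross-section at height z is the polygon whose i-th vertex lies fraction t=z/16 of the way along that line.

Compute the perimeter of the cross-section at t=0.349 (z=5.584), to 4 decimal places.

Cross-section at t=0.349: each vertex is (1-t)·p0[i] + t·p1[i].
  v1: (1-0.349)·(4.3,1.49) + 0.349·(4.04,1.57) = (4.2093,1.5179)
  v2: (1-0.349)·(0.16,4.58) + 0.349·(-0.18,3.08) = (0.0413,4.0565)
  v3: (1-0.349)·(-2.66,2.61) + 0.349·(-2.75,2.49) = (-2.6914,2.5681)
  v4: (1-0.349)·(-3.04,-0.23) + 0.349·(-3.36,-0.16) = (-3.1517,-0.2056)
  v5: (1-0.349)·(-3.15,-2.46) + 0.349·(-2.79,-1.88) = (-3.0244,-2.2576)
  v6: (1-0.349)·(-1.96,-4.08) + 0.349·(-1.83,-3.13) = (-1.9146,-3.7485)
  v7: (1-0.349)·(-0.7,-3.58) + 0.349·(-0.91,-3.08) = (-0.7733,-3.4055)
  v8: (1-0.349)·(1.93,-1.77) + 0.349·(1.45,-1.52) = (1.7625,-1.6827)
Perimeter = Σ |v_{i+1} − v_i|:
  edge 1→2: √(-4.1679² + 2.5386²) = 4.8802 (running 4.8802)
  edge 2→3: √(-2.7328² + -1.4884²) = 3.1118 (running 7.9919)
  edge 3→4: √(-0.4603² + -2.7737²) = 2.8116 (running 10.8036)
  edge 4→5: √(0.1273² + -2.0520²) = 2.0560 (running 12.8595)
  edge 5→6: √(1.1097² + -1.4909²) = 1.8585 (running 14.7181)
  edge 6→7: √(1.1413² + 0.3430²) = 1.1918 (running 15.9098)
  edge 7→8: √(2.5358² + 1.7228²) = 3.0656 (running 18.9754)
  edge 8→1: √(2.4468² + 3.2007²) = 4.0288 (running 23.0042)
Perimeter = 23.0042

Perimeter at t=0.349: 23.0042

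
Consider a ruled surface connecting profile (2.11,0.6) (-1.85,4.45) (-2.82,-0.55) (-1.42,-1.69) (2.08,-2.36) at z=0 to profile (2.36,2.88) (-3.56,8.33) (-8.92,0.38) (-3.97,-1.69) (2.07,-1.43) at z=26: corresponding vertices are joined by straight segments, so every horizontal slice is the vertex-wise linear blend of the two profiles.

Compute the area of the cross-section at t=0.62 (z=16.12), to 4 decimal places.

Area at t=0.62: 47.4401

Cross-section at t=0.62: each vertex is (1-t)·p0[i] + t·p1[i].
  v1: (1-0.62)·(2.11,0.6) + 0.62·(2.36,2.88) = (2.2650,2.0136)
  v2: (1-0.62)·(-1.85,4.45) + 0.62·(-3.56,8.33) = (-2.9102,6.8556)
  v3: (1-0.62)·(-2.82,-0.55) + 0.62·(-8.92,0.38) = (-6.6020,0.0266)
  v4: (1-0.62)·(-1.42,-1.69) + 0.62·(-3.97,-1.69) = (-3.0010,-1.6900)
  v5: (1-0.62)·(2.08,-2.36) + 0.62·(2.07,-1.43) = (2.0738,-1.7834)
Shoelace sum Σ(x_i·y_{i+1} − x_{i+1}·y_i):
  i=1: 2.2650·6.8556 − -2.9102·2.0136 = +21.3879 (running +21.3879)
  i=2: -2.9102·0.0266 − -6.6020·6.8556 = +45.1833 (running +66.5712)
  i=3: -6.6020·-1.6900 − -3.0010·0.0266 = +11.2372 (running +77.8084)
  i=4: -3.0010·-1.7834 − 2.0738·-1.6900 = +8.8567 (running +86.6651)
  i=5: 2.0738·2.0136 − 2.2650·-1.7834 = +8.2152 (running +94.8803)
Area = |Σ|/2 = |94.8803|/2 = 47.4401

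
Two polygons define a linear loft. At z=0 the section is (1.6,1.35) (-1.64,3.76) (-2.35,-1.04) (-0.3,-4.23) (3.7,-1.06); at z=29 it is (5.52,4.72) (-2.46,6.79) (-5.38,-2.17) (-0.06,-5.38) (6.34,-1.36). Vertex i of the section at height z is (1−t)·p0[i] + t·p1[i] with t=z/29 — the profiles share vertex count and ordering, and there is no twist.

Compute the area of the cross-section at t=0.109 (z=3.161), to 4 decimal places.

Area at t=0.109: 31.1612

Cross-section at t=0.109: each vertex is (1-t)·p0[i] + t·p1[i].
  v1: (1-0.109)·(1.6,1.35) + 0.109·(5.52,4.72) = (2.0273,1.7173)
  v2: (1-0.109)·(-1.64,3.76) + 0.109·(-2.46,6.79) = (-1.7294,4.0903)
  v3: (1-0.109)·(-2.35,-1.04) + 0.109·(-5.38,-2.17) = (-2.6803,-1.1632)
  v4: (1-0.109)·(-0.3,-4.23) + 0.109·(-0.06,-5.38) = (-0.2738,-4.3554)
  v5: (1-0.109)·(3.7,-1.06) + 0.109·(6.34,-1.36) = (3.9878,-1.0927)
Shoelace sum Σ(x_i·y_{i+1} − x_{i+1}·y_i):
  i=1: 2.0273·4.0903 − -1.7294·1.7173 = +11.2620 (running +11.2620)
  i=2: -1.7294·-1.1632 − -2.6803·4.0903 = +12.9746 (running +24.2366)
  i=3: -2.6803·-4.3554 − -0.2738·-1.1632 = +11.3550 (running +35.5916)
  i=4: -0.2738·-1.0927 − 3.9878·-4.3554 = +17.6673 (running +53.2589)
  i=5: 3.9878·1.7173 − 2.0273·-1.0927 = +9.0635 (running +62.3224)
Area = |Σ|/2 = |62.3224|/2 = 31.1612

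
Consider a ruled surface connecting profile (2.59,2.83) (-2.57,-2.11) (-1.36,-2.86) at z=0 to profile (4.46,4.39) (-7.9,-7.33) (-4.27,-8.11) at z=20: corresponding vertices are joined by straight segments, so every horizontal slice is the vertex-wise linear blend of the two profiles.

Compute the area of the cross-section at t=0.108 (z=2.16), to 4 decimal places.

Cross-section at t=0.108: each vertex is (1-t)·p0[i] + t·p1[i].
  v1: (1-0.108)·(2.59,2.83) + 0.108·(4.46,4.39) = (2.7920,2.9985)
  v2: (1-0.108)·(-2.57,-2.11) + 0.108·(-7.9,-7.33) = (-3.1456,-2.6738)
  v3: (1-0.108)·(-1.36,-2.86) + 0.108·(-4.27,-8.11) = (-1.6743,-3.4270)
Shoelace sum Σ(x_i·y_{i+1} − x_{i+1}·y_i):
  i=1: 2.7920·-2.6738 − -3.1456·2.9985 = +1.9671 (running +1.9671)
  i=2: -3.1456·-3.4270 − -1.6743·-2.6738 = +6.3035 (running +8.2706)
  i=3: -1.6743·2.9985 − 2.7920·-3.4270 = +4.5478 (running +12.8183)
Area = |Σ|/2 = |12.8183|/2 = 6.4092

Area at t=0.108: 6.4092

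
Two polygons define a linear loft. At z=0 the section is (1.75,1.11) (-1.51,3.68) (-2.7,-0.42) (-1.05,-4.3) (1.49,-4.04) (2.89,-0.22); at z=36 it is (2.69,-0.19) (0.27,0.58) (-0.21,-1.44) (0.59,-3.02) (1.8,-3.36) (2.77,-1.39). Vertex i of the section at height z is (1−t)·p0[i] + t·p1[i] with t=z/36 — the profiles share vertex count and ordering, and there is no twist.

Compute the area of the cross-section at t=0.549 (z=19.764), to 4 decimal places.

Cross-section at t=0.549: each vertex is (1-t)·p0[i] + t·p1[i].
  v1: (1-0.549)·(1.75,1.11) + 0.549·(2.69,-0.19) = (2.2661,0.3963)
  v2: (1-0.549)·(-1.51,3.68) + 0.549·(0.27,0.58) = (-0.5328,1.9781)
  v3: (1-0.549)·(-2.7,-0.42) + 0.549·(-0.21,-1.44) = (-1.3330,-0.9800)
  v4: (1-0.549)·(-1.05,-4.3) + 0.549·(0.59,-3.02) = (-0.1496,-3.5973)
  v5: (1-0.549)·(1.49,-4.04) + 0.549·(1.8,-3.36) = (1.6602,-3.6667)
  v6: (1-0.549)·(2.89,-0.22) + 0.549·(2.77,-1.39) = (2.8241,-0.8623)
Shoelace sum Σ(x_i·y_{i+1} − x_{i+1}·y_i):
  i=1: 2.2661·1.9781 − -0.5328·0.3963 = +4.6936 (running +4.6936)
  i=2: -0.5328·-0.9800 − -1.3330·1.9781 = +3.1589 (running +7.8525)
  i=3: -1.3330·-3.5973 − -0.1496·-0.9800 = +4.6485 (running +12.5010)
  i=4: -0.1496·-3.6667 − 1.6602·-3.5973 = +6.5209 (running +19.0219)
  i=5: 1.6602·-0.8623 − 2.8241·-3.6667 = +8.9235 (running +27.9454)
  i=6: 2.8241·0.3963 − 2.2661·-0.8623 = +3.0733 (running +31.0187)
Area = |Σ|/2 = |31.0187|/2 = 15.5093

Area at t=0.549: 15.5093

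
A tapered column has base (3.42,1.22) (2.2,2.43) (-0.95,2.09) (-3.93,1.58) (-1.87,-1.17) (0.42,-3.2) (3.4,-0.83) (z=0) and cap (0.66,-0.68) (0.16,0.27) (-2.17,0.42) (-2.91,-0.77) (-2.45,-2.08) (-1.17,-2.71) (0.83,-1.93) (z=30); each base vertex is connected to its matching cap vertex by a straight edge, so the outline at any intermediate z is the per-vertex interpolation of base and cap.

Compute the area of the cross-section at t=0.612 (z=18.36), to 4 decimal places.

Cross-section at t=0.612: each vertex is (1-t)·p0[i] + t·p1[i].
  v1: (1-0.612)·(3.42,1.22) + 0.612·(0.66,-0.68) = (1.7309,0.0572)
  v2: (1-0.612)·(2.2,2.43) + 0.612·(0.16,0.27) = (0.9515,1.1081)
  v3: (1-0.612)·(-0.95,2.09) + 0.612·(-2.17,0.42) = (-1.6966,1.0680)
  v4: (1-0.612)·(-3.93,1.58) + 0.612·(-2.91,-0.77) = (-3.3058,0.1418)
  v5: (1-0.612)·(-1.87,-1.17) + 0.612·(-2.45,-2.08) = (-2.2250,-1.7269)
  v6: (1-0.612)·(0.42,-3.2) + 0.612·(-1.17,-2.71) = (-0.5531,-2.9001)
  v7: (1-0.612)·(3.4,-0.83) + 0.612·(0.83,-1.93) = (1.8272,-1.5032)
Shoelace sum Σ(x_i·y_{i+1} − x_{i+1}·y_i):
  i=1: 1.7309·1.1081 − 0.9515·0.0572 = +1.8635 (running +1.8635)
  i=2: 0.9515·1.0680 − -1.6966·1.1081 = +2.8962 (running +4.7597)
  i=3: -1.6966·0.1418 − -3.3058·1.0680 = +3.2898 (running +8.0496)
  i=4: -3.3058·-1.7269 − -2.2250·0.1418 = +6.0243 (running +14.0738)
  i=5: -2.2250·-2.9001 − -0.5531·-1.7269 = +5.4975 (running +19.5714)
  i=6: -0.5531·-1.5032 − 1.8272·-2.9001 = +6.1304 (running +25.7017)
  i=7: 1.8272·0.0572 − 1.7309·-1.5032 = +2.7064 (running +28.4081)
Area = |Σ|/2 = |28.4081|/2 = 14.2041

Area at t=0.612: 14.2041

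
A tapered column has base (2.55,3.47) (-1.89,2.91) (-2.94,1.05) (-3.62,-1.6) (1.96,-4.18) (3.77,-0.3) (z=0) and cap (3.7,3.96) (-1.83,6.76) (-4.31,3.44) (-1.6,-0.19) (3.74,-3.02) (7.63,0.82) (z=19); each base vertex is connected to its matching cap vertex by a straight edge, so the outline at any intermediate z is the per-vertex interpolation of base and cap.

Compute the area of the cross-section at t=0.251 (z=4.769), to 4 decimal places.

Area at t=0.251: 43.5864

Cross-section at t=0.251: each vertex is (1-t)·p0[i] + t·p1[i].
  v1: (1-0.251)·(2.55,3.47) + 0.251·(3.7,3.96) = (2.8386,3.5930)
  v2: (1-0.251)·(-1.89,2.91) + 0.251·(-1.83,6.76) = (-1.8749,3.8764)
  v3: (1-0.251)·(-2.94,1.05) + 0.251·(-4.31,3.44) = (-3.2839,1.6499)
  v4: (1-0.251)·(-3.62,-1.6) + 0.251·(-1.6,-0.19) = (-3.1130,-1.2461)
  v5: (1-0.251)·(1.96,-4.18) + 0.251·(3.74,-3.02) = (2.4068,-3.8888)
  v6: (1-0.251)·(3.77,-0.3) + 0.251·(7.63,0.82) = (4.7389,-0.0189)
Shoelace sum Σ(x_i·y_{i+1} − x_{i+1}·y_i):
  i=1: 2.8386·3.8764 − -1.8749·3.5930 = +17.7402 (running +17.7402)
  i=2: -1.8749·1.6499 − -3.2839·3.8764 = +9.6360 (running +27.3762)
  i=3: -3.2839·-1.2461 − -3.1130·1.6499 = +9.2281 (running +36.6043)
  i=4: -3.1130·-3.8888 − 2.4068·-1.2461 = +15.1049 (running +51.7092)
  i=5: 2.4068·-0.0189 − 4.7389·-3.8888 = +18.3832 (running +70.0925)
  i=6: 4.7389·3.5930 − 2.8386·-0.0189 = +17.0803 (running +87.1727)
Area = |Σ|/2 = |87.1727|/2 = 43.5864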